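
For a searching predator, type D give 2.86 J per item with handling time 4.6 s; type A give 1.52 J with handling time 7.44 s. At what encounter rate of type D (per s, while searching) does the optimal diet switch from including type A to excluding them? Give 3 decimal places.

At the threshold, the rate on type D alone equals the profitability of type A: λ·2.86/(1 + λ·4.6) = 1.52/7.44 = 0.2043.
Rearranging, λ(2.86 − 0.2043×4.6) = 0.2043, so λ = 0.2043/1.92 = 0.1064 per s.

0.106 per s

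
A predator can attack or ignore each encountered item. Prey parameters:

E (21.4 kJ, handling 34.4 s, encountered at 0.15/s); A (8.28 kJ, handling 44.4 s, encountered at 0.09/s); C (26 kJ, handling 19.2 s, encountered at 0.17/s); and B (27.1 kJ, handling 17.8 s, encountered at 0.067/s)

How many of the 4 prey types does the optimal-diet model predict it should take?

2

Rank by E/h (kJ/s): B 1.52, C 1.35, E 0.622, A 0.186. Include each in turn until the next type's E/h falls below the running intake rate.
Rate on top 1: 0.8281. C: 1.35 > 0.8281 → include.
Rate on top 2: 1.143. E: 0.622 < 1.143 → exclude; stop.
Optimal diet: B, C — 2 of 4 types.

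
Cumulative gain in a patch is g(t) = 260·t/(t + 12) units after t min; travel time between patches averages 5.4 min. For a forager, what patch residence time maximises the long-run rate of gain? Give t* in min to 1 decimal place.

8.0 min

By the marginal value theorem, leave when the instantaneous gain rate g'(t) equals the habitat-wide average g(t)/(T + t).
g'(t) = 260·12/(t + 12)². Setting 260·12/(t+12)² = 260t/[(t+12)(5.4+t)] gives 12(5.4+t) = t(t+12), so t² = 12×5.4 = 64.8.
t* = √64.8 = 8.05 min.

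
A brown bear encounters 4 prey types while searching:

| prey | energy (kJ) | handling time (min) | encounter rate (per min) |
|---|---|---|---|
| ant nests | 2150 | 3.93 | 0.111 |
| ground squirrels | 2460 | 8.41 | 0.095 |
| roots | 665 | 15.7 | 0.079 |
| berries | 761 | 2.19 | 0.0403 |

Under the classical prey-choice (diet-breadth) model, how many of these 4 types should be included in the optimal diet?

Profitabilities (E/h, kJ/min): ant nests 547, berries 347, ground squirrels 293, roots 42.4. Add prey in this order while the next type's profitability exceeds the intake rate on those already taken.
Rate on top 1: 166.2. berries: 347 > 166.2 → include.
Rate on top 2: 176.7. ground squirrels: 293 > 176.7 → include.
Rate on top 3: 216.5. roots: 42.4 < 216.5 → exclude; stop.
Optimal diet: ant nests, berries, ground squirrels — 3 of 4 types.

3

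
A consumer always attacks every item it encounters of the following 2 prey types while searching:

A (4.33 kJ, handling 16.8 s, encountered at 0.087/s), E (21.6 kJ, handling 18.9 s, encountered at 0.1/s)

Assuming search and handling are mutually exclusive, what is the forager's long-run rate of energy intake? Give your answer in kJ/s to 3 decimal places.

0.583 kJ/s

R = (0.087×4.33 + 0.1×21.6) / (1 + 0.087×16.8 + 0.1×18.9) = 2.537/4.352 = 0.5829 kJ/s.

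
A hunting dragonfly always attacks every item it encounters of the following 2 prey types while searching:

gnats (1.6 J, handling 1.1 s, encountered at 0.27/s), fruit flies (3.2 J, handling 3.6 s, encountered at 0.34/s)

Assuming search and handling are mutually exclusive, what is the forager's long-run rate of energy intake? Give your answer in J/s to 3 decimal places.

R = Σλ_iE_i / (1 + Σλ_ih_i)
Numerator: 0.27×1.6 + 0.34×3.2 = 1.52
Denominator: 1 + 0.27×1.1 + 0.34×3.6 = 2.521
R = 1.52/2.521 = 0.6029 J/s

0.603 J/s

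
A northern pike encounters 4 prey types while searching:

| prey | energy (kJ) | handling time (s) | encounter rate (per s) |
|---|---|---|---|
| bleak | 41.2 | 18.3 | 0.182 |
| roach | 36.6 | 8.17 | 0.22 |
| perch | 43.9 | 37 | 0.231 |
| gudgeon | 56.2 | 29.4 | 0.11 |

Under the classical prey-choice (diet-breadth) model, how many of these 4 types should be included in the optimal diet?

Profitabilities (E/h, kJ/s): roach 4.48, bleak 2.25, gudgeon 1.91, perch 1.19. Add prey in this order while the next type's profitability exceeds the intake rate on those already taken.
Rate on top 1: 2.878. bleak: 2.25 < 2.878 → exclude; stop.
Optimal diet: roach — 1 of 4 types.

1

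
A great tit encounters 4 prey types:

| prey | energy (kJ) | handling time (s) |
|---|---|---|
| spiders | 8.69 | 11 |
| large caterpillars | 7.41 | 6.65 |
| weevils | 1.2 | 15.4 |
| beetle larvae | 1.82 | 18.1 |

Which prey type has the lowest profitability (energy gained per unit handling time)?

Profitability E/h (kJ/s): spiders = 8.69/11 = 0.79, large caterpillars = 7.41/6.65 = 1.11, weevils = 1.2/15.4 = 0.0779, beetle larvae = 1.82/18.1 = 0.101.
Ranked: large caterpillars > spiders > beetle larvae > weevils.

weevils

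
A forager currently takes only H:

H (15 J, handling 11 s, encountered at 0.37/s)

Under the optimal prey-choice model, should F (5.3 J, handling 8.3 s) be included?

On H alone, R = ΣλE/(1+Σλh) = 5.55/5.07 = 1.095 J/s.
F: E/h = 5.3/8.3 = 0.6386 J/s.
0.6386 < 1.095, so adding F would lower the average — exclude it.

No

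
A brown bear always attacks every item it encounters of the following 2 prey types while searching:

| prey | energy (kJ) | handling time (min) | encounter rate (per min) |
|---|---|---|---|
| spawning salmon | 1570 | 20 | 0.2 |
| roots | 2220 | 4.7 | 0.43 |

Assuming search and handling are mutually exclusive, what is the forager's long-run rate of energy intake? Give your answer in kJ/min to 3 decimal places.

R = (0.2×1570 + 0.43×2220) / (1 + 0.2×20 + 0.43×4.7) = 1269/7.021 = 180.7 kJ/min.

180.687 kJ/min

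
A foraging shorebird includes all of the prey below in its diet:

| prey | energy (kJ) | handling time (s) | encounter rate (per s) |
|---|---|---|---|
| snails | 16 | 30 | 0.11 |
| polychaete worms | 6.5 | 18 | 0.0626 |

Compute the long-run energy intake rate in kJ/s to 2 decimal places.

Energy encountered per unit search time: 0.11×16 + 0.0626×6.5 = 2.167 kJ/s.
Handling time per unit search time: 0.11×30 + 0.0626×18 = 4.427.
Rate = 2.167/(1 + 4.427) = 0.3993 kJ/s.

0.40 kJ/s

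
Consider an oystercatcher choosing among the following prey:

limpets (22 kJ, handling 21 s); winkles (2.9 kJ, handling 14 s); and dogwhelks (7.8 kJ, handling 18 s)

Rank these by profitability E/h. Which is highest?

limpets

In descending order of E/h:
limpets: 22/21 = 1.05 kJ/s
dogwhelks: 7.8/18 = 0.433 kJ/s
winkles: 2.9/14 = 0.207 kJ/s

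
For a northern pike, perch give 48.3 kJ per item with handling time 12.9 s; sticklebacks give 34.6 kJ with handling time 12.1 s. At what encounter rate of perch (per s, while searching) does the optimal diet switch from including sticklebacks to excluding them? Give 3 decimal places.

At the threshold, the rate on perch alone equals the profitability of sticklebacks: λ·48.3/(1 + λ·12.9) = 34.6/12.1 = 2.86.
Rearranging, λ(48.3 − 2.86×12.9) = 2.86, so λ = 2.86/11.41 = 0.2506 per s.

0.251 per s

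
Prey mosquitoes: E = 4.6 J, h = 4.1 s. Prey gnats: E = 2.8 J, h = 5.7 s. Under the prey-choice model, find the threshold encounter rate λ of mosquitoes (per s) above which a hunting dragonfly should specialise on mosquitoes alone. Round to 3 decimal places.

0.190 per s

Drop gnats once their profitability E₂/h₂ falls below the rate achievable on mosquitoes alone: E₂/h₂ = λE₁/(1 + λh₁).
Solve for λ: λE₁h₂ = E₂(1 + λh₁) → λ(E₁h₂ − E₂h₁) = E₂ → λ = E₂/(E₁h₂ − E₂h₁).
λ = 2.8/(4.6×5.7 − 2.8×4.1) = 2.8/14.74 = 0.19 per s.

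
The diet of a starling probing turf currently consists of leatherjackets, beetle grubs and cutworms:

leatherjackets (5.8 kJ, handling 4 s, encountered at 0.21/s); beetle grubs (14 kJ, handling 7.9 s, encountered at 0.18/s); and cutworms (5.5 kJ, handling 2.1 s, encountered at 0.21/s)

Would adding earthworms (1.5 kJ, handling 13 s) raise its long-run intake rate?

Intake rate on the current diet: R = (0.21×5.8 + 0.18×14 + 0.21×5.5) / (1 + 0.21×4 + 0.18×7.9 + 0.21×2.1) = 4.893/3.703 = 1.321 kJ/s.
earthworms: E/h = 1.5/13 = 0.1154 kJ/s.
Since 0.1154 < R, time spent handling earthworms is better spent searching.

No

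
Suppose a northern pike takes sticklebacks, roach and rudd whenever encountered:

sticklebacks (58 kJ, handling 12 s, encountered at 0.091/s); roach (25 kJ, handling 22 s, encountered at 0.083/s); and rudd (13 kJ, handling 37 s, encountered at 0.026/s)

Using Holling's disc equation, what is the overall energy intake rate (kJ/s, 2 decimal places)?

R = (0.091×58 + 0.083×25 + 0.026×13) / (1 + 0.091×12 + 0.083×22 + 0.026×37) = 7.691/4.88 = 1.576 kJ/s.

1.58 kJ/s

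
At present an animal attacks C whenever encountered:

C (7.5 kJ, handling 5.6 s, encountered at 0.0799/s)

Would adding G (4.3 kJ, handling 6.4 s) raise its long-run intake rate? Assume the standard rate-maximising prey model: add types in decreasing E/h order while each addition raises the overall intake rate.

Intake rate on the current diet: R = (0.0799×7.5) / (1 + 0.0799×5.6) = 0.5992/1.447 = 0.414 kJ/s.
G: E/h = 4.3/6.4 = 0.6719 kJ/s.
0.6719 > 0.414, so adding G raises the average — include it.

Yes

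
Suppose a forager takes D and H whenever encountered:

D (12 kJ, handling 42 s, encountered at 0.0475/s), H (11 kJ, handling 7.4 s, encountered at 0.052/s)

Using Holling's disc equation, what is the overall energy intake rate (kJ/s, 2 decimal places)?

R = (0.0475×12 + 0.052×11) / (1 + 0.0475×42 + 0.052×7.4) = 1.142/3.38 = 0.3379 kJ/s.

0.34 kJ/s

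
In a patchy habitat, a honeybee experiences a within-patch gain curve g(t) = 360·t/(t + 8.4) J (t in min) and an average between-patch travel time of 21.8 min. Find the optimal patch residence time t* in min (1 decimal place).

Maximise g(t)/(T+t): set derivative to zero → g'(t)(T+t) = g(t).
g'(t) = 360·8.4/(t + 8.4)². Setting 360·8.4/(t+8.4)² = 360t/[(t+8.4)(21.8+t)] gives 8.4(21.8+t) = t(t+8.4), so t² = 8.4×21.8 = 183.1.
t* = √183.1 = 13.53 min.

13.5 min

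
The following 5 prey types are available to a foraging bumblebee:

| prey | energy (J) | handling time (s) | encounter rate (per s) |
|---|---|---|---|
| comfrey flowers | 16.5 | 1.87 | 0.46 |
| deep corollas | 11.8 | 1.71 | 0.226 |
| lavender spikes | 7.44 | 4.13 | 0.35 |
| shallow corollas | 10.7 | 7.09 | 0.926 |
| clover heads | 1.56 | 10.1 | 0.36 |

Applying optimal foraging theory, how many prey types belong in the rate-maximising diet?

Rank by E/h (J/s): comfrey flowers 8.82, deep corollas 6.9, lavender spikes 1.8, shallow corollas 1.51, clover heads 0.154. Include each in turn until the next type's E/h falls below the running intake rate.
Rate on top 1: 4.08. deep corollas: 6.9 > 4.08 → include.
Rate on top 2: 4.565. lavender spikes: 1.8 < 4.565 → exclude; stop.
Optimal diet: comfrey flowers, deep corollas — 2 of 5 types.

2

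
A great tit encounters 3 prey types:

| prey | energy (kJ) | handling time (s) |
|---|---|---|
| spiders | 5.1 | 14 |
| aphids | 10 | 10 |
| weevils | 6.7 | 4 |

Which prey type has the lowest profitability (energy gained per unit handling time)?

Profitability E/h (kJ/s): spiders = 5.1/14 = 0.364, aphids = 10/10 = 1, weevils = 6.7/4 = 1.68.
Ranked: weevils > aphids > spiders.

spiders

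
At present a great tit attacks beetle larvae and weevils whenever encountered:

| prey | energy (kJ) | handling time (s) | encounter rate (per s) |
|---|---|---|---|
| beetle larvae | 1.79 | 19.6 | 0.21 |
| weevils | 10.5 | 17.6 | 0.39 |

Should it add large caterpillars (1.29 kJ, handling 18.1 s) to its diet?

No

On beetle larvae and weevils alone, R = ΣλE/(1+Σλh) = 4.471/11.98 = 0.3732 kJ/s.
Profitability of large caterpillars: 1.29/18.1 = 0.07127 kJ/s.
0.07127 < 0.3732, so adding large caterpillars would lower the average — exclude it.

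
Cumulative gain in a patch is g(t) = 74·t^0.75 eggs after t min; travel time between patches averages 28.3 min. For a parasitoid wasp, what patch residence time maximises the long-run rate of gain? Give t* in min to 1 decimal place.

Maximise g(t)/(T+t): set derivative to zero → g'(t)(T+t) = g(t).
g'(t) = 0.75·74·t^-0.25. Setting 0.75·74·t^-0.25 = 74·t^0.75/(28.3+t) gives 0.75(28.3+t) = t, so 0.25·t = 0.75×28.3.
t* = 0.75×28.3/0.25 = 84.9 min.

84.9 min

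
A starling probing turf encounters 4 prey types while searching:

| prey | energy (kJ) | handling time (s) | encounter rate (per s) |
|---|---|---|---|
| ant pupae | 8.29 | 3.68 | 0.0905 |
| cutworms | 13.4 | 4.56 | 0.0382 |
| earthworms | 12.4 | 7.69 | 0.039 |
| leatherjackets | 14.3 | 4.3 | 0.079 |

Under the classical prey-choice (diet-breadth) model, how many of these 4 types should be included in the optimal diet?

Profitabilities (E/h, kJ/s): leatherjackets 3.33, cutworms 2.94, ant pupae 2.25, earthworms 1.61. Add prey in this order while the next type's profitability exceeds the intake rate on those already taken.
Rate on top 1: 0.8432. cutworms: 2.94 > 0.8432 → include.
Rate on top 2: 1.084. ant pupae: 2.25 > 1.084 → include.
Rate on top 3: 1.295. earthworms: 1.61 > 1.295 → include.
Optimal diet: leatherjackets, cutworms, ant pupae, earthworms — 4 of 4 types.

4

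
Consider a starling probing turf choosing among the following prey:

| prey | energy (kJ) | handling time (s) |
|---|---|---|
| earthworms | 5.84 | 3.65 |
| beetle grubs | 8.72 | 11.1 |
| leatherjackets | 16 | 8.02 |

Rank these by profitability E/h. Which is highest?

leatherjackets

Profitability E/h (kJ/s): earthworms = 5.84/3.65 = 1.6, beetle grubs = 8.72/11.1 = 0.786, leatherjackets = 16/8.02 = 2.
Ranked: leatherjackets > earthworms > beetle grubs.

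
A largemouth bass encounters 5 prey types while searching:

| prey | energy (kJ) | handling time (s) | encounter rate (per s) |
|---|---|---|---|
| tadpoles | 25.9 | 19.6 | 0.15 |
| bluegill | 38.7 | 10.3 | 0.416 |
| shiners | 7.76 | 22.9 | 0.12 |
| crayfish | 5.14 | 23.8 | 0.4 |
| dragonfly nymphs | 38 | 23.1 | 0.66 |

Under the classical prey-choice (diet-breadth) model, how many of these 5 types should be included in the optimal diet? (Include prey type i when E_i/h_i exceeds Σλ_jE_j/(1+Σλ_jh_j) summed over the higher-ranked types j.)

Rank by E/h (kJ/s): bluegill 3.76, dragonfly nymphs 1.65, tadpoles 1.32, shiners 0.339, crayfish 0.216. Include each in turn until the next type's E/h falls below the running intake rate.
Rate on top 1: 3.046. dragonfly nymphs: 1.65 < 3.046 → exclude; stop.
Optimal diet: bluegill — 1 of 5 types.

1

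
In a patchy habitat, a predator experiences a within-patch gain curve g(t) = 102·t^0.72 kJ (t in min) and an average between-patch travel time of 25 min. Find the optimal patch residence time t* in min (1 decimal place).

Optimal t* satisfies g'(t*) = g(t*)/(T + t*).
g'(t) = 0.72·102·t^-0.28. Setting 0.72·102·t^-0.28 = 102·t^0.72/(25+t) gives 0.72(25+t) = t, so 0.28·t = 0.72×25.
t* = 0.72×25/0.28 = 64.29 min.

64.3 min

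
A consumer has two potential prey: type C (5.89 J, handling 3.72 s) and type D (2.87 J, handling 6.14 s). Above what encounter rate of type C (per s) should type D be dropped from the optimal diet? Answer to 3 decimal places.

At the threshold, the rate on type C alone equals the profitability of type D: λ·5.89/(1 + λ·3.72) = 2.87/6.14 = 0.4674.
Rearranging, λ(5.89 − 0.4674×3.72) = 0.4674, so λ = 0.4674/4.151 = 0.1126 per s.

0.113 per s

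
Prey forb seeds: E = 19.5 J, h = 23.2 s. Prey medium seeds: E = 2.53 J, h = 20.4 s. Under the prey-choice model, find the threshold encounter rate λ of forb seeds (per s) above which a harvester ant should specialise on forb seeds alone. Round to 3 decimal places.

0.007 per s

At the threshold, the rate on forb seeds alone equals the profitability of medium seeds: λ·19.5/(1 + λ·23.2) = 2.53/20.4 = 0.124.
Rearranging, λ(19.5 − 0.124×23.2) = 0.124, so λ = 0.124/16.62 = 0.007461 per s.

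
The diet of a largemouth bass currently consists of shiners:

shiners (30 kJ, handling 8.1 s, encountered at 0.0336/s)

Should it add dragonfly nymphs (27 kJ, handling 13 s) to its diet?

Yes

Current rate: (0.0336×30)/(1 + 0.0336×8.1) = 0.7924 kJ/s.
Profitability of dragonfly nymphs: 27/13 = 2.077 kJ/s.
Since 2.077 > R, including dragonfly nymphs increases the long-run rate.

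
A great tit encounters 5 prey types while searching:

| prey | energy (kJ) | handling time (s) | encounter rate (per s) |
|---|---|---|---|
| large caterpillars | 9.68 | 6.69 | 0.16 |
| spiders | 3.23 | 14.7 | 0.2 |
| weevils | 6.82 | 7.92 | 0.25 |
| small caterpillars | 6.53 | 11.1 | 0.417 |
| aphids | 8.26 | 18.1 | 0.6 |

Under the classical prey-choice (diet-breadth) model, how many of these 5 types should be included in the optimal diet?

2

Rank by E/h (kJ/s): large caterpillars 1.45, weevils 0.861, small caterpillars 0.588, aphids 0.456, spiders 0.22. Include each in turn until the next type's E/h falls below the running intake rate.
Rate on top 1: 0.7481. weevils: 0.861 > 0.7481 → include.
Rate on top 2: 0.8033. small caterpillars: 0.588 < 0.8033 → exclude; stop.
Optimal diet: large caterpillars, weevils — 2 of 5 types.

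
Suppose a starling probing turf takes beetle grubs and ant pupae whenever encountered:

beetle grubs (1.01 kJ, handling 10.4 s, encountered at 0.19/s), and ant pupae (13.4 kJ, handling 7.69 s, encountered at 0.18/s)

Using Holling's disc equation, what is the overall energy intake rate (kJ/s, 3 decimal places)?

R = (0.19×1.01 + 0.18×13.4) / (1 + 0.19×10.4 + 0.18×7.69) = 2.604/4.36 = 0.5972 kJ/s.

0.597 kJ/s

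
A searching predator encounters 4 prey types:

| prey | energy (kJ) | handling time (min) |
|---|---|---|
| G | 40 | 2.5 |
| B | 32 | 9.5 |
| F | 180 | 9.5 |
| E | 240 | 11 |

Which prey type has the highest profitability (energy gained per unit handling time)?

E

Profitability E/h (kJ/min): G = 40/2.5 = 16, B = 32/9.5 = 3.37, F = 180/9.5 = 18.9, E = 240/11 = 21.8.
Ranked: E > F > G > B.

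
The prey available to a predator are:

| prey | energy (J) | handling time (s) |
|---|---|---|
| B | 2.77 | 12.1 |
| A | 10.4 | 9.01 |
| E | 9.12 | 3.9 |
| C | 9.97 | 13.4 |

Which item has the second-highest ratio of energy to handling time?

In descending order of E/h:
E: 9.12/3.9 = 2.34 J/s
A: 10.4/9.01 = 1.15 J/s
C: 9.97/13.4 = 0.744 J/s
B: 2.77/12.1 = 0.229 J/s

A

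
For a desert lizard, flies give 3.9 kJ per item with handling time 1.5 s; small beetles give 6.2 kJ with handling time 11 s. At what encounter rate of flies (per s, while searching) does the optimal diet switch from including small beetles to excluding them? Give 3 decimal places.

The zero-one rule: include small beetles iff E₂/h₂ > λE₁/(1+λh₁). Equality gives the switch point.
λE₁h₂ = E₂ + λE₂h₁ ⇒ λ = E₂/(E₁h₂ − E₂h₁) = 6.2/(42.9 − 9.3) = 0.1845 per s.

0.185 per s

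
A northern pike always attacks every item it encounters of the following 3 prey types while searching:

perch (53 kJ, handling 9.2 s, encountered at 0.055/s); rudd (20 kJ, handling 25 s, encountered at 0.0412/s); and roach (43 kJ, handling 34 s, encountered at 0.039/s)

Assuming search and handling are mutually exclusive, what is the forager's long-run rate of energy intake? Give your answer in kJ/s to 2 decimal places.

R = Σλ_iE_i / (1 + Σλ_ih_i)
Numerator: 0.055×53 + 0.0412×20 + 0.039×43 = 5.416
Denominator: 1 + 0.055×9.2 + 0.0412×25 + 0.039×34 = 3.862
R = 5.416/3.862 = 1.402 kJ/s

1.40 kJ/s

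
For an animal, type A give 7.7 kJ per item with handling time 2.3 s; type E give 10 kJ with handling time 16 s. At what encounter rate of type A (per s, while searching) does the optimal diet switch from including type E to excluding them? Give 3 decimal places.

Drop type E once their profitability E₂/h₂ falls below the rate achievable on type A alone: E₂/h₂ = λE₁/(1 + λh₁).
Solve for λ: λE₁h₂ = E₂(1 + λh₁) → λ(E₁h₂ − E₂h₁) = E₂ → λ = E₂/(E₁h₂ − E₂h₁).
λ = 10/(7.7×16 − 10×2.3) = 10/100.2 = 0.0998 per s.

0.100 per s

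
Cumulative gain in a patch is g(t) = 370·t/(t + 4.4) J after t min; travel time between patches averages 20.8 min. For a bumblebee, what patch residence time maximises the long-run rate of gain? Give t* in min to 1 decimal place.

By the marginal value theorem, leave when the instantaneous gain rate g'(t) equals the habitat-wide average g(t)/(T + t).
g'(t) = 370·4.4/(t + 4.4)². Setting 370·4.4/(t+4.4)² = 370t/[(t+4.4)(20.8+t)] gives 4.4(20.8+t) = t(t+4.4), so t² = 4.4×20.8 = 91.52.
t* = √91.52 = 9.567 min.

9.6 min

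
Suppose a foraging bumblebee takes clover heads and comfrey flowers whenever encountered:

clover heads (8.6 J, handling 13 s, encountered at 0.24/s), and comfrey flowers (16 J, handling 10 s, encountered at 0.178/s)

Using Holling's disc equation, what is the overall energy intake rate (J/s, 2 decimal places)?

0.83 J/s

R = Σλ_iE_i / (1 + Σλ_ih_i)
Numerator: 0.24×8.6 + 0.178×16 = 4.912
Denominator: 1 + 0.24×13 + 0.178×10 = 5.9
R = 4.912/5.9 = 0.8325 J/s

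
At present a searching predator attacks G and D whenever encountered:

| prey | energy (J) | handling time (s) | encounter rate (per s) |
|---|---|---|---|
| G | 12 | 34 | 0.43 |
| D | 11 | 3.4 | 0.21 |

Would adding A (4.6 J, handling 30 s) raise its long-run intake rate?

No

Intake rate on the current diet: R = (0.43×12 + 0.21×11) / (1 + 0.43×34 + 0.21×3.4) = 7.47/16.33 = 0.4573 J/s.
A: E/h = 4.6/30 = 0.1533 J/s.
Since 0.1533 < R, time spent handling A is better spent searching.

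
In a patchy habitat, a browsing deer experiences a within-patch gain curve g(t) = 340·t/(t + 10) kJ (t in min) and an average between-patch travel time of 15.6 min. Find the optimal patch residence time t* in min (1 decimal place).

12.5 min

Optimal t* satisfies g'(t*) = g(t*)/(T + t*).
g'(t) = 340·10/(t + 10)². Setting 340·10/(t+10)² = 340t/[(t+10)(15.6+t)] gives 10(15.6+t) = t(t+10), so t² = 10×15.6 = 156.
t* = √156 = 12.49 min.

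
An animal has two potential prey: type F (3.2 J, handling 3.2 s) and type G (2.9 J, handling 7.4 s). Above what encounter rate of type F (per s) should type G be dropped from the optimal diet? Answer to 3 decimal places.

Drop type G once their profitability E₂/h₂ falls below the rate achievable on type F alone: E₂/h₂ = λE₁/(1 + λh₁).
Solve for λ: λE₁h₂ = E₂(1 + λh₁) → λ(E₁h₂ − E₂h₁) = E₂ → λ = E₂/(E₁h₂ − E₂h₁).
λ = 2.9/(3.2×7.4 − 2.9×3.2) = 2.9/14.4 = 0.2014 per s.

0.201 per s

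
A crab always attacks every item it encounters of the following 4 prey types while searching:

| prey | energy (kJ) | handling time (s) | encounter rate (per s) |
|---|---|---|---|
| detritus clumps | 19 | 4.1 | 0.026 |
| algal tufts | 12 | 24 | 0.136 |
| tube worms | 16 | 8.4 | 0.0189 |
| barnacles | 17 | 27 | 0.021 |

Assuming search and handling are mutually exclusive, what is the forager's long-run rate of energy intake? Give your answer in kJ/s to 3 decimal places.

R = Σλ_iE_i / (1 + Σλ_ih_i)
Numerator: 0.026×19 + 0.136×12 + 0.0189×16 + 0.021×17 = 2.785
Denominator: 1 + 0.026×4.1 + 0.136×24 + 0.0189×8.4 + 0.021×27 = 5.096
R = 2.785/5.096 = 0.5465 kJ/s

0.547 kJ/s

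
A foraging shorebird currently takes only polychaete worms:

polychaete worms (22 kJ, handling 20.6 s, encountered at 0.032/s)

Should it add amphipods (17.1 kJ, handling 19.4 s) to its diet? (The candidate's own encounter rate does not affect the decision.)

Yes

On polychaete worms alone, R = ΣλE/(1+Σλh) = 0.704/1.659 = 0.4243 kJ/s.
amphipods: E/h = 17.1/19.4 = 0.8814 kJ/s.
0.8814 > 0.4243, so adding amphipods raises the average — include it.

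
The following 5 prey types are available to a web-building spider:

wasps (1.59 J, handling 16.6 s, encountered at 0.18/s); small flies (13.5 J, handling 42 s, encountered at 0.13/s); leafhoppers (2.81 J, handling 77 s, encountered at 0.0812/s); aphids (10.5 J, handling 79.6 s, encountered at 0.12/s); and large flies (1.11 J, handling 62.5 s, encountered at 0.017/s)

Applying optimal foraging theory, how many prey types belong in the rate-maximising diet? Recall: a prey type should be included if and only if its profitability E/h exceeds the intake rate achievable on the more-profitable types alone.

E/h in descending order: small flies 0.321, aphids 0.132, wasps 0.0958, leafhoppers 0.0365, large flies 0.0178 J/s. The optimal diet is the largest prefix of this list for which every included type satisfies E_i/h_i > R on the types above it.
Rate on top 1: 0.2717. aphids: 0.132 < 0.2717 → exclude; stop.
Optimal diet: small flies — 1 of 5 types.

1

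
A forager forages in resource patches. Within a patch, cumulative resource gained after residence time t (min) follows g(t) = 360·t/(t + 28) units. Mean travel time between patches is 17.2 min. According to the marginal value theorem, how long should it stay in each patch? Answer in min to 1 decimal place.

21.9 min

Optimal t* satisfies g'(t*) = g(t*)/(T + t*).
g'(t) = 360·28/(t + 28)². Setting 360·28/(t+28)² = 360t/[(t+28)(17.2+t)] gives 28(17.2+t) = t(t+28), so t² = 28×17.2 = 481.6.
t* = √481.6 = 21.95 min.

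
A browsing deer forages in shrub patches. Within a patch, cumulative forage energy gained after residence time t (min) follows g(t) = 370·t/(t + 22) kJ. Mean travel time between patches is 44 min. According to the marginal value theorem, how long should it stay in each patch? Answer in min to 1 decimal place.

Optimal t* satisfies g'(t*) = g(t*)/(T + t*).
g'(t) = 370·22/(t + 22)². Setting 370·22/(t+22)² = 370t/[(t+22)(44+t)] gives 22(44+t) = t(t+22), so t² = 22×44 = 968.
t* = √968 = 31.11 min.

31.1 min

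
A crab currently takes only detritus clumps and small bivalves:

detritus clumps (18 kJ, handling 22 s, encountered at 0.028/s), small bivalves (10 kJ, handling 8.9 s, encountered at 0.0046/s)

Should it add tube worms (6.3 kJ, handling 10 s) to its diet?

Yes

Current rate: (0.028×18 + 0.0046×10)/(1 + 0.028×22 + 0.0046×8.9) = 0.3319 kJ/s.
Profitability of tube worms: 6.3/10 = 0.63 kJ/s.
0.63 > 0.3319, so adding tube worms raises the average — include it.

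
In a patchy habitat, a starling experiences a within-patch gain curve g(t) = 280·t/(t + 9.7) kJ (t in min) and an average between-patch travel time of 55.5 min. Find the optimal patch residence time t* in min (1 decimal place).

Maximise g(t)/(T+t): set derivative to zero → g'(t)(T+t) = g(t).
g'(t) = 280·9.7/(t + 9.7)². Setting 280·9.7/(t+9.7)² = 280t/[(t+9.7)(55.5+t)] gives 9.7(55.5+t) = t(t+9.7), so t² = 9.7×55.5 = 538.3.
t* = √538.3 = 23.2 min.

23.2 min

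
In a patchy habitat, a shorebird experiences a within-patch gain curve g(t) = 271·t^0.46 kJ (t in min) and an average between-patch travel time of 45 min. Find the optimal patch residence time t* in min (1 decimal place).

38.3 min

By the marginal value theorem, leave when the instantaneous gain rate g'(t) equals the habitat-wide average g(t)/(T + t).
g'(t) = 0.46·271·t^-0.54. Setting 0.46·271·t^-0.54 = 271·t^0.46/(45+t) gives 0.46(45+t) = t, so 0.54·t = 0.46×45.
t* = 0.46×45/0.54 = 38.33 min.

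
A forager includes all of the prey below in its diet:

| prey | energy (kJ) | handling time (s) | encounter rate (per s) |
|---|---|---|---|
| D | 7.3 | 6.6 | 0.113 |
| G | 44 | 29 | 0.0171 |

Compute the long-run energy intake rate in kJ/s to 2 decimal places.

0.70 kJ/s

Energy encountered per unit search time: 0.113×7.3 + 0.0171×44 = 1.577 kJ/s.
Handling time per unit search time: 0.113×6.6 + 0.0171×29 = 1.242.
Rate = 1.577/(1 + 1.242) = 0.7036 kJ/s.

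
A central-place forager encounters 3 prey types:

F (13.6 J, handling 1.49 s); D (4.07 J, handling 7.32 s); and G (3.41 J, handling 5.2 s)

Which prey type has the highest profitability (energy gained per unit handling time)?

Profitability E/h (J/s): F = 13.6/1.49 = 9.13, D = 4.07/7.32 = 0.556, G = 3.41/5.2 = 0.656.
Ranked: F > G > D.

F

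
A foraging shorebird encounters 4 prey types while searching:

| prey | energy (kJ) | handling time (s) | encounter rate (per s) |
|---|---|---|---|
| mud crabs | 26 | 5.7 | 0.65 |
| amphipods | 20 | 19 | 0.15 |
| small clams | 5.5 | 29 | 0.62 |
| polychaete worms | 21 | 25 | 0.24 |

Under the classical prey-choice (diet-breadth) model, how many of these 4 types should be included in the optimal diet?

Profitabilities (E/h, kJ/s): mud crabs 4.56, amphipods 1.05, polychaete worms 0.84, small clams 0.19. Add prey in this order while the next type's profitability exceeds the intake rate on those already taken.
Rate on top 1: 3.592. amphipods: 1.05 < 3.592 → exclude; stop.
Optimal diet: mud crabs — 1 of 4 types.

1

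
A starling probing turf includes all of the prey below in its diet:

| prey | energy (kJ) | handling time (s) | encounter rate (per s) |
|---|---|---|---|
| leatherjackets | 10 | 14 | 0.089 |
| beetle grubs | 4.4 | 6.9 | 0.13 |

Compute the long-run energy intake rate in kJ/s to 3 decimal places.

Energy encountered per unit search time: 0.089×10 + 0.13×4.4 = 1.462 kJ/s.
Handling time per unit search time: 0.089×14 + 0.13×6.9 = 2.143.
Rate = 1.462/(1 + 2.143) = 0.4652 kJ/s.

0.465 kJ/s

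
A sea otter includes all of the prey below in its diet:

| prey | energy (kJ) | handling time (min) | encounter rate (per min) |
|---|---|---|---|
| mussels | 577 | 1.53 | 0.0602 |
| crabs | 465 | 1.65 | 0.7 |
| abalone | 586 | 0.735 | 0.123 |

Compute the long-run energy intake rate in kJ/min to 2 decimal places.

Energy encountered per unit search time: 0.0602×577 + 0.7×465 + 0.123×586 = 432.3 kJ/min.
Handling time per unit search time: 0.0602×1.53 + 0.7×1.65 + 0.123×0.735 = 1.338.
Rate = 432.3/(1 + 1.338) = 184.9 kJ/min.

184.95 kJ/min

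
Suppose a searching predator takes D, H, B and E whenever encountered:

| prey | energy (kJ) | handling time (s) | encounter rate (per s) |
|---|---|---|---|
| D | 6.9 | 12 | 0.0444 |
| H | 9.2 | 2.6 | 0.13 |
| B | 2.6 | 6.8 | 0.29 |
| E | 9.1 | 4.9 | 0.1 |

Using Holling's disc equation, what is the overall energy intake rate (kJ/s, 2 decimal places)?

0.73 kJ/s

Energy encountered per unit search time: 0.0444×6.9 + 0.13×9.2 + 0.29×2.6 + 0.1×9.1 = 3.166 kJ/s.
Handling time per unit search time: 0.0444×12 + 0.13×2.6 + 0.29×6.8 + 0.1×4.9 = 3.333.
Rate = 3.166/(1 + 3.333) = 0.7308 kJ/s.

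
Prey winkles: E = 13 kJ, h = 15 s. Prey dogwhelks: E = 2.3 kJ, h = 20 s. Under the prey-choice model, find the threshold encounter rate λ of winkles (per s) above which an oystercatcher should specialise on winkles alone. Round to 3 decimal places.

0.010 per s

Drop dogwhelks once their profitability E₂/h₂ falls below the rate achievable on winkles alone: E₂/h₂ = λE₁/(1 + λh₁).
Solve for λ: λE₁h₂ = E₂(1 + λh₁) → λ(E₁h₂ − E₂h₁) = E₂ → λ = E₂/(E₁h₂ − E₂h₁).
λ = 2.3/(13×20 − 2.3×15) = 2.3/225.5 = 0.0102 per s.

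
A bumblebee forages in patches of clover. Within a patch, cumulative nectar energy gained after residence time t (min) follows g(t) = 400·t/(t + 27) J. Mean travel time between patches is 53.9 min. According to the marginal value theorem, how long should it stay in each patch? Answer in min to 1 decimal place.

Optimal t* satisfies g'(t*) = g(t*)/(T + t*).
g'(t) = 400·27/(t + 27)². Setting 400·27/(t+27)² = 400t/[(t+27)(53.9+t)] gives 27(53.9+t) = t(t+27), so t² = 27×53.9 = 1455.
t* = √1455 = 38.15 min.

38.1 min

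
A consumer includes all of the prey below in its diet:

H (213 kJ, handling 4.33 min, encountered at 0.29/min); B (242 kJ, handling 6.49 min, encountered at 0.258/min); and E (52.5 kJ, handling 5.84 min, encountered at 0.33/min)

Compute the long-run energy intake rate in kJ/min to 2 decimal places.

24.16 kJ/min

Energy encountered per unit search time: 0.29×213 + 0.258×242 + 0.33×52.5 = 141.5 kJ/min.
Handling time per unit search time: 0.29×4.33 + 0.258×6.49 + 0.33×5.84 = 4.857.
Rate = 141.5/(1 + 4.857) = 24.16 kJ/min.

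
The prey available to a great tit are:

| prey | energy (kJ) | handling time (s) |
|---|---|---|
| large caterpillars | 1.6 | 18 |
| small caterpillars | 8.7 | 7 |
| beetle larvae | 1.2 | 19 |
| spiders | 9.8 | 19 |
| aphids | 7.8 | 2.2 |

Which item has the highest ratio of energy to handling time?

aphids

Profitability E/h (kJ/s): large caterpillars = 1.6/18 = 0.0889, small caterpillars = 8.7/7 = 1.24, beetle larvae = 1.2/19 = 0.0632, spiders = 9.8/19 = 0.516, aphids = 7.8/2.2 = 3.55.
Ranked: aphids > small caterpillars > spiders > large caterpillars > beetle larvae.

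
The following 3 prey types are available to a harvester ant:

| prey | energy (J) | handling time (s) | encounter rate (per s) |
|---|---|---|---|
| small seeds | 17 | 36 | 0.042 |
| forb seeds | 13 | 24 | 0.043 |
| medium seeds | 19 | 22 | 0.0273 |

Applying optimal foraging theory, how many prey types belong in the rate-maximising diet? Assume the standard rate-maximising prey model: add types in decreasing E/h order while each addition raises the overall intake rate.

Rank by E/h (J/s): medium seeds 0.864, forb seeds 0.542, small seeds 0.472. Include each in turn until the next type's E/h falls below the running intake rate.
Rate on top 1: 0.3241. forb seeds: 0.542 > 0.3241 → include.
Rate on top 2: 0.4094. small seeds: 0.472 > 0.4094 → include.
Optimal diet: medium seeds, forb seeds, small seeds — 3 of 3 types.

3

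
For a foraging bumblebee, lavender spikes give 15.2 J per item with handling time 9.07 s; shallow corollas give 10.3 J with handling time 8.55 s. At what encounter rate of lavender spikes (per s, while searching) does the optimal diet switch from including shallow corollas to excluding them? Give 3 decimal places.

0.282 per s

The zero-one rule: include shallow corollas iff E₂/h₂ > λE₁/(1+λh₁). Equality gives the switch point.
λE₁h₂ = E₂ + λE₂h₁ ⇒ λ = E₂/(E₁h₂ − E₂h₁) = 10.3/(130 − 93.42) = 0.2819 per s.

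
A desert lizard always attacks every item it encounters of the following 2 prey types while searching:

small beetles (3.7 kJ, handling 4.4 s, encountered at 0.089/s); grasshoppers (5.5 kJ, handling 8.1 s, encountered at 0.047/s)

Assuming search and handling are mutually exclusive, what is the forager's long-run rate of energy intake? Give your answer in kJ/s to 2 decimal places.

0.33 kJ/s

R = Σλ_iE_i / (1 + Σλ_ih_i)
Numerator: 0.089×3.7 + 0.047×5.5 = 0.5878
Denominator: 1 + 0.089×4.4 + 0.047×8.1 = 1.772
R = 0.5878/1.772 = 0.3317 kJ/s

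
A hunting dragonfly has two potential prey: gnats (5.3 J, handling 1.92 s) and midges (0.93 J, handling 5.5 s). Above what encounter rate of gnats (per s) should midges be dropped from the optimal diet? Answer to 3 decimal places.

0.034 per s

The zero-one rule: include midges iff E₂/h₂ > λE₁/(1+λh₁). Equality gives the switch point.
λE₁h₂ = E₂ + λE₂h₁ ⇒ λ = E₂/(E₁h₂ − E₂h₁) = 0.93/(29.15 − 1.786) = 0.03399 per s.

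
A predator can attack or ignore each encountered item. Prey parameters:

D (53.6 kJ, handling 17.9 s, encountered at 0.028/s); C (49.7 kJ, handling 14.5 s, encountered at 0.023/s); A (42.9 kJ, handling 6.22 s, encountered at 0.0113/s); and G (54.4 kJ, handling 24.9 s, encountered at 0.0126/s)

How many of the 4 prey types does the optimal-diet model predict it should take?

4

Profitabilities (E/h, kJ/s): A 6.9, C 3.43, D 2.99, G 2.18. Add prey in this order while the next type's profitability exceeds the intake rate on those already taken.
Rate on top 1: 0.4529. C: 3.43 > 0.4529 → include.
Rate on top 2: 1.16. D: 2.99 > 1.16 → include.
Rate on top 3: 1.642. G: 2.18 > 1.642 → include.
Optimal diet: A, C, D, G — 4 of 4 types.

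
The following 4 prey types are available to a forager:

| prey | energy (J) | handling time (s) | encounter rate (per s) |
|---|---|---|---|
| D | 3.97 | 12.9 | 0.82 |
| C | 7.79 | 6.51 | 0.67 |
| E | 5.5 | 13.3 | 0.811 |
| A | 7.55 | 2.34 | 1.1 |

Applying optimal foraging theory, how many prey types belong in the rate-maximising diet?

Rank by E/h (J/s): A 3.23, C 1.2, E 0.414, D 0.308. Include each in turn until the next type's E/h falls below the running intake rate.
Rate on top 1: 2.324. C: 1.2 < 2.324 → exclude; stop.
Optimal diet: A — 1 of 4 types.

1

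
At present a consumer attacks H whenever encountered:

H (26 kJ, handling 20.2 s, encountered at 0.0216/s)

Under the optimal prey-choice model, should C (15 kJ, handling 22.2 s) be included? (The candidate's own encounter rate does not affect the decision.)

Intake rate on the current diet: R = (0.0216×26) / (1 + 0.0216×20.2) = 0.5616/1.436 = 0.391 kJ/s.
Profitability of C: 15/22.2 = 0.6757 kJ/s.
0.6757 > 0.391, so adding C raises the average — include it.

Yes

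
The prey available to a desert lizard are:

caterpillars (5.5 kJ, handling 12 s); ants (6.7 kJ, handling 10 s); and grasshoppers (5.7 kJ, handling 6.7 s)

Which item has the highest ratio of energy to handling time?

In descending order of E/h:
grasshoppers: 5.7/6.7 = 0.851 kJ/s
ants: 6.7/10 = 0.67 kJ/s
caterpillars: 5.5/12 = 0.458 kJ/s

grasshoppers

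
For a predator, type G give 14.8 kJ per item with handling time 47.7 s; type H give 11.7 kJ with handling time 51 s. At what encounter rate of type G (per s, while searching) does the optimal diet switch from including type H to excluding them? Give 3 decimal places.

The zero-one rule: include type H iff E₂/h₂ > λE₁/(1+λh₁). Equality gives the switch point.
λE₁h₂ = E₂ + λE₂h₁ ⇒ λ = E₂/(E₁h₂ − E₂h₁) = 11.7/(754.8 − 558.1) = 0.05948 per s.

0.059 per s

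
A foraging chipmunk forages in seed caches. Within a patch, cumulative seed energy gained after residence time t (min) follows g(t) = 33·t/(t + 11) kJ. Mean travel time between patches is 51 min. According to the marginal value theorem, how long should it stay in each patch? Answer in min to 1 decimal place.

23.7 min

Maximise g(t)/(T+t): set derivative to zero → g'(t)(T+t) = g(t).
g'(t) = 33·11/(t + 11)². Setting 33·11/(t+11)² = 33t/[(t+11)(51+t)] gives 11(51+t) = t(t+11), so t² = 11×51 = 561.
t* = √561 = 23.69 min.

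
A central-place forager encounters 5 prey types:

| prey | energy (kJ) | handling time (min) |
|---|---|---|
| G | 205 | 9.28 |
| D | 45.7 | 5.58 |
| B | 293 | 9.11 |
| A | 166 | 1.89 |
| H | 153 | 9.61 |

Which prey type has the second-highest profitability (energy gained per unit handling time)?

In descending order of E/h:
A: 166/1.89 = 87.8 kJ/min
B: 293/9.11 = 32.2 kJ/min
G: 205/9.28 = 22.1 kJ/min
H: 153/9.61 = 15.9 kJ/min
D: 45.7/5.58 = 8.19 kJ/min

B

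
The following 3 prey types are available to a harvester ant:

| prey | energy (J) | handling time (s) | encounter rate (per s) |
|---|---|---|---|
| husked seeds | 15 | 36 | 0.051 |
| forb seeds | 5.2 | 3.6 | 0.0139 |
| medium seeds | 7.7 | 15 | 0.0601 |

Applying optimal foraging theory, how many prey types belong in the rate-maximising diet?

3

Profitabilities (E/h, J/s): forb seeds 1.44, medium seeds 0.513, husked seeds 0.417. Add prey in this order while the next type's profitability exceeds the intake rate on those already taken.
Rate on top 1: 0.06884. medium seeds: 0.513 > 0.06884 → include.
Rate on top 2: 0.2742. husked seeds: 0.417 > 0.2742 → include.
Optimal diet: forb seeds, medium seeds, husked seeds — 3 of 3 types.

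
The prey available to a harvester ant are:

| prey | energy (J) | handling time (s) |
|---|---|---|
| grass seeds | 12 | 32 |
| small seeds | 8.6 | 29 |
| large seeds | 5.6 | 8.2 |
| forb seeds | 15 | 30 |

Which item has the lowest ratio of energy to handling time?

Profitability E/h (J/s): grass seeds = 12/32 = 0.375, small seeds = 8.6/29 = 0.297, large seeds = 5.6/8.2 = 0.683, forb seeds = 15/30 = 0.5.
Ranked: large seeds > forb seeds > grass seeds > small seeds.

small seeds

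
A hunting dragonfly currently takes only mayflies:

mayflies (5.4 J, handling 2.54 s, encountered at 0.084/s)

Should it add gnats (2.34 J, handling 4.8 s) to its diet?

Intake rate on the current diet: R = (0.084×5.4) / (1 + 0.084×2.54) = 0.4536/1.213 = 0.3738 J/s.
gnats: E/h = 2.34/4.8 = 0.4875 J/s.
Since 0.4875 > R, including gnats increases the long-run rate.

Yes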